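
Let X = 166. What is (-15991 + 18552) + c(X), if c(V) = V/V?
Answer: 2562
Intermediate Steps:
c(V) = 1
(-15991 + 18552) + c(X) = (-15991 + 18552) + 1 = 2561 + 1 = 2562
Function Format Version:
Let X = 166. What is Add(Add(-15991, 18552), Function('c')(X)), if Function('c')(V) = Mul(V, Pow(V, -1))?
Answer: 2562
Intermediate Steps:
Function('c')(V) = 1
Add(Add(-15991, 18552), Function('c')(X)) = Add(Add(-15991, 18552), 1) = Add(2561, 1) = 2562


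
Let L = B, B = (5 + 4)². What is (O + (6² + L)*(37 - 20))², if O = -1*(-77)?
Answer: 4268356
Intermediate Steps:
B = 81 (B = 9² = 81)
L = 81
O = 77
(O + (6² + L)*(37 - 20))² = (77 + (6² + 81)*(37 - 20))² = (77 + (36 + 81)*17)² = (77 + 117*17)² = (77 + 1989)² = 2066² = 4268356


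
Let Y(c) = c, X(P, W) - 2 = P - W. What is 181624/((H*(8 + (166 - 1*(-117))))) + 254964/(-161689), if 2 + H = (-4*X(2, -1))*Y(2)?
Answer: -16241386472/988081479 ≈ -16.437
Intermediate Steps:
X(P, W) = 2 + P - W (X(P, W) = 2 + (P - W) = 2 + P - W)
H = -42 (H = -2 - 4*(2 + 2 - 1*(-1))*2 = -2 - 4*(2 + 2 + 1)*2 = -2 - 4*5*2 = -2 - 20*2 = -2 - 40 = -42)
181624/((H*(8 + (166 - 1*(-117))))) + 254964/(-161689) = 181624/((-42*(8 + (166 - 1*(-117))))) + 254964/(-161689) = 181624/((-42*(8 + (166 + 117)))) + 254964*(-1/161689) = 181624/((-42*(8 + 283))) - 254964/161689 = 181624/((-42*291)) - 254964/161689 = 181624/(-12222) - 254964/161689 = 181624*(-1/12222) - 254964/161689 = -90812/6111 - 254964/161689 = -16241386472/988081479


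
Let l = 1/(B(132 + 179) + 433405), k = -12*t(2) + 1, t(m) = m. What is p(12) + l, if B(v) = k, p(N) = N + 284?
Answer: 128281073/433382 ≈ 296.00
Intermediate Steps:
p(N) = 284 + N
k = -23 (k = -12*2 + 1 = -24 + 1 = -23)
B(v) = -23
l = 1/433382 (l = 1/(-23 + 433405) = 1/433382 ≈ 2.3074e-6)
p(12) + l = (284 + 12) + 1/433382 = 296 + 1/433382 = 128281073/433382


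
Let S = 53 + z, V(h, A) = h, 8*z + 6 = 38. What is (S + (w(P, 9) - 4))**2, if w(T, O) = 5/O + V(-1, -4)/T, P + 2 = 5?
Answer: 229441/81 ≈ 2832.6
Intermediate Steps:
P = 3 (P = -2 + 5 = 3)
z = 4 (z = -3/4 + (1/8)*38 = -3/4 + 19/4 = 4)
w(T, O) = -1/T + 5/O (w(T, O) = 5/O - 1/T = -1/T + 5/O)
S = 57 (S = 53 + 4 = 57)
(S + (w(P, 9) - 4))**2 = (57 + ((-1/3 + 5/9) - 4))**2 = (57 + (2/9 - 4))**2 = (57 - 34/9)**2 = (479/9)**2 = 229441/81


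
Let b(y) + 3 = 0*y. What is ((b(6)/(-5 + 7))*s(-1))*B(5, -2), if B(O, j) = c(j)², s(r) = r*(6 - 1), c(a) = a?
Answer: 30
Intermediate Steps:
b(y) = -3 (b(y) = -3 + 0*y = -3 + 0 = -3)
s(r) = 5*r (s(r) = r*5 = 5*r)
B(O, j) = j²
((b(6)/(-5 + 7))*s(-1))*B(5, -2) = ((-3/(-5 + 7))*(5*(-1)))*(-2)² = (-3/2*(-5))*4 = (-3*½*(-5))*4 = -3/2*(-5)*4 = (15/2)*4 = 30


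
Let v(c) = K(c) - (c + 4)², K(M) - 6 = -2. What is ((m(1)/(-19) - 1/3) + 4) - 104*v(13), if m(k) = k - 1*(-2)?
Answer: 1689680/57 ≈ 29644.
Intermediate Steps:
K(M) = 4 (K(M) = 6 - 2 = 4)
m(k) = 2 + k (m(k) = k + 2 = 2 + k)
v(c) = 4 - (4 + c)² (v(c) = 4 - (c + 4)² = 4 - (4 + c)²)
((m(1)/(-19) - 1/3) + 4) - 104*v(13) = (((2 + 1)/(-19) - 1/3) + 4) - 104*(4 - (4 + 13)²) = ((3*(-1/19) - 1*⅓) + 4) - 104*(4 - 1*17²) = ((-3/19 - ⅓) + 4) - 104*(4 - 1*289) = (-28/57 + 4) - 104*(4 - 289) = 200/57 - 104*(-285) = 200/57 + 29640 = 1689680/57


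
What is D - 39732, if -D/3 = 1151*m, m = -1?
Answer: -36279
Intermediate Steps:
D = 3453 (D = -3453*(-1) = -3*(-1151) = 3453)
D - 39732 = 3453 - 39732 = -36279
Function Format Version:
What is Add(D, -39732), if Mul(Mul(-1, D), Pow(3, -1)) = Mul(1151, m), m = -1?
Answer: -36279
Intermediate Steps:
D = 3453 (D = Mul(-3, Mul(1151, -1)) = Mul(-3, -1151) = 3453)
Add(D, -39732) = Add(3453, -39732) = -36279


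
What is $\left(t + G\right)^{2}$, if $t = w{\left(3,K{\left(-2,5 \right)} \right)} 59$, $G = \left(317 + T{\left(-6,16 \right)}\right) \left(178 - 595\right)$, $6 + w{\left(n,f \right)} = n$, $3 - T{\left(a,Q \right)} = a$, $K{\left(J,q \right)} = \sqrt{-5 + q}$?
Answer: $18528382161$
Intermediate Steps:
$T{\left(a,Q \right)} = 3 - a$
$w{\left(n,f \right)} = -6 + n$
$G = -135942$ ($G = \left(317 + \left(3 - -6\right)\right) \left(178 - 595\right) = \left(317 + \left(3 + 6\right)\right) \left(-417\right) = \left(317 + 9\right) \left(-417\right) = 326 \left(-417\right) = -135942$)
$t = -177$ ($t = \left(-6 + 3\right) 59 = \left(-3\right) 59 = -177$)
$\left(t + G\right)^{2} = \left(-177 - 135942\right)^{2} = \left(-136119\right)^{2} = 18528382161$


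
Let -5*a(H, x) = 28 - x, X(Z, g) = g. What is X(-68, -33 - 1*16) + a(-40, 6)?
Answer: -267/5 ≈ -53.400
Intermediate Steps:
a(H, x) = -28/5 + x/5 (a(H, x) = -(28 - x)/5 = -28/5 + x/5)
X(-68, -33 - 1*16) + a(-40, 6) = (-33 - 1*16) + (-28/5 + (⅕)*6) = (-33 - 16) + (-28/5 + 6/5) = -49 - 22/5 = -267/5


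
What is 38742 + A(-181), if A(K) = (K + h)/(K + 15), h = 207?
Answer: 3215573/83 ≈ 38742.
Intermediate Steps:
A(K) = (207 + K)/(15 + K) (A(K) = (K + 207)/(K + 15) = (207 + K)/(15 + K))
38742 + A(-181) = 38742 + (207 - 181)/(15 - 181) = 38742 + 26/(-166) = 38742 - 1/166*26 = 38742 - 13/83 = 3215573/83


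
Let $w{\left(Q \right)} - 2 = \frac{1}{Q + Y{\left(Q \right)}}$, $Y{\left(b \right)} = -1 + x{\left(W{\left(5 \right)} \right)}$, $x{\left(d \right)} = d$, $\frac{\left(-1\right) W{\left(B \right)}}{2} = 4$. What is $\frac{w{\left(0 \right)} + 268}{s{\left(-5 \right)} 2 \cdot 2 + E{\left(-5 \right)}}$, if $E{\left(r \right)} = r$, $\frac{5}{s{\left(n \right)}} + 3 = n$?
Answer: $- \frac{4858}{135} \approx -35.985$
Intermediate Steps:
$W{\left(B \right)} = -8$ ($W{\left(B \right)} = \left(-2\right) 4 = -8$)
$s{\left(n \right)} = \frac{5}{-3 + n}$
$Y{\left(b \right)} = -9$ ($Y{\left(b \right)} = -1 - 8 = -9$)
$w{\left(Q \right)} = 2 + \frac{1}{-9 + Q}$ ($w{\left(Q \right)} = 2 + \frac{1}{Q - 9} = 2 + \frac{1}{-9 + Q}$)
$\frac{w{\left(0 \right)} + 268}{s{\left(-5 \right)} 2 \cdot 2 + E{\left(-5 \right)}} = \frac{\frac{-17 + 2 \cdot 0}{-9 + 0} + 268}{\frac{5}{-3 - 5} \cdot 2 \cdot 2 - 5} = \frac{\frac{-17 + 0}{-9} + 268}{\frac{5}{-8} \cdot 2 \cdot 2 - 5} = \frac{\left(- \frac{1}{9}\right) \left(-17\right) + 268}{5 \left(- \frac{1}{8}\right) 2 \cdot 2 - 5} = \frac{\frac{17}{9} + 268}{\left(- \frac{5}{8}\right) 2 \cdot 2 - 5} = \frac{2429}{9 \left(\left(- \frac{5}{4}\right) 2 - 5\right)} = \frac{2429}{9 \left(- \frac{5}{2} - 5\right)} = \frac{2429}{9 \left(- \frac{15}{2}\right)} = \frac{2429}{9} \left(- \frac{2}{15}\right) = - \frac{4858}{135}$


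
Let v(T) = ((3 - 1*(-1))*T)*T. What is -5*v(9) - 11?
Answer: -1631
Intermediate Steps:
v(T) = 4*T² (v(T) = ((3 + 1)*T)*T = (4*T)*T = 4*T²)
-5*v(9) - 11 = -20*9² - 11 = -20*81 - 11 = -5*324 - 11 = -1620 - 11 = -1631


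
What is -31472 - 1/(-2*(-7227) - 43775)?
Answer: -922790511/29321 ≈ -31472.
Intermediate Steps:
-31472 - 1/(-2*(-7227) - 43775) = -31472 - 1/(14454 - 43775) = -31472 - 1/(-29321) = -31472 - 1*(-1/29321) = -31472 + 1/29321 = -922790511/29321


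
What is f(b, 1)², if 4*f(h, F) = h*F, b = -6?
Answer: 9/4 ≈ 2.2500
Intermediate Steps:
f(h, F) = F*h/4 (f(h, F) = (h*F)/4 = (F*h)/4 = F*h/4)
f(b, 1)² = ((¼)*1*(-6))² = (-3/2)² = 9/4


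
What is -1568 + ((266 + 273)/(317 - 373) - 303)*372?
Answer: -235729/2 ≈ -1.1786e+5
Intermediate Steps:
-1568 + ((266 + 273)/(317 - 373) - 303)*372 = -1568 + (539/(-56) - 303)*372 = -1568 + (539*(-1/56) - 303)*372 = -1568 + (-77/8 - 303)*372 = -1568 - 2501/8*372 = -1568 - 232593/2 = -235729/2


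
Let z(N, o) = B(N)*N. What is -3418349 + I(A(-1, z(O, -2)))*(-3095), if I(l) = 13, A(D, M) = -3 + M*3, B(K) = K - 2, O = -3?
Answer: -3458584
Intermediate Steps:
B(K) = -2 + K
z(N, o) = N*(-2 + N) (z(N, o) = (-2 + N)*N = N*(-2 + N))
A(D, M) = -3 + 3*M
-3418349 + I(A(-1, z(O, -2)))*(-3095) = -3418349 + 13*(-3095) = -3418349 - 40235 = -3458584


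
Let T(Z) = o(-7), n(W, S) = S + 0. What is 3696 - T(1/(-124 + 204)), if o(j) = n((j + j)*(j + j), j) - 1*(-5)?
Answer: 3698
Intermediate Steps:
n(W, S) = S
o(j) = 5 + j (o(j) = j - 1*(-5) = j + 5 = 5 + j)
T(Z) = -2 (T(Z) = 5 - 7 = -2)
3696 - T(1/(-124 + 204)) = 3696 - 1*(-2) = 3696 + 2 = 3698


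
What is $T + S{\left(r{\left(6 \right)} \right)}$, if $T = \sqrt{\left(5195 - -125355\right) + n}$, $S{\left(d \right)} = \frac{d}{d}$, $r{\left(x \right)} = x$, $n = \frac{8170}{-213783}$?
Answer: $1 + \frac{4 \sqrt{372909202441365}}{213783} \approx 362.32$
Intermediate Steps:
$n = - \frac{8170}{213783}$ ($n = 8170 \left(- \frac{1}{213783}\right) = - \frac{8170}{213783} \approx -0.038216$)
$S{\left(d \right)} = 1$
$T = \frac{4 \sqrt{372909202441365}}{213783}$ ($T = \sqrt{\left(5195 - -125355\right) - \frac{8170}{213783}} = \sqrt{\left(5195 + 125355\right) - \frac{8170}{213783}} = \sqrt{130550 - \frac{8170}{213783}} = \sqrt{\frac{27909362480}{213783}} = \frac{4 \sqrt{372909202441365}}{213783} \approx 361.32$)
$T + S{\left(r{\left(6 \right)} \right)} = \frac{4 \sqrt{372909202441365}}{213783} + 1 = 1 + \frac{4 \sqrt{372909202441365}}{213783}$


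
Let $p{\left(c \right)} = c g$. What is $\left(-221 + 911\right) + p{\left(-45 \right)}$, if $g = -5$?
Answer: $915$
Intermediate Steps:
$p{\left(c \right)} = - 5 c$ ($p{\left(c \right)} = c \left(-5\right) = - 5 c$)
$\left(-221 + 911\right) + p{\left(-45 \right)} = \left(-221 + 911\right) - -225 = 690 + 225 = 915$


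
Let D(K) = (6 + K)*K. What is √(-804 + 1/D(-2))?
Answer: I*√12866/4 ≈ 28.357*I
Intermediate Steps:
D(K) = K*(6 + K)
√(-804 + 1/D(-2)) = √(-804 + 1/(-2*(6 - 2))) = √(-804 + 1/(-2*4)) = √(-804 + 1/(-8)) = √(-804 - ⅛) = √(-6433/8) = I*√12866/4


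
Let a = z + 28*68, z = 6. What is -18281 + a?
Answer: -16371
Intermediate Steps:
a = 1910 (a = 6 + 28*68 = 6 + 1904 = 1910)
-18281 + a = -18281 + 1910 = -16371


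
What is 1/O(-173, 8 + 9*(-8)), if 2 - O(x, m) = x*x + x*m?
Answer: -1/40999 ≈ -2.4391e-5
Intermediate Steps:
O(x, m) = 2 - x**2 - m*x (O(x, m) = 2 - (x*x + x*m) = 2 - (x**2 + m*x) = 2 + (-x**2 - m*x) = 2 - x**2 - m*x)
1/O(-173, 8 + 9*(-8)) = 1/(2 - 1*(-173)**2 - 1*(8 + 9*(-8))*(-173)) = 1/(2 - 1*29929 - 1*(8 - 72)*(-173)) = 1/(2 - 29929 - 1*(-64)*(-173)) = 1/(2 - 29929 - 11072) = 1/(-40999) = -1/40999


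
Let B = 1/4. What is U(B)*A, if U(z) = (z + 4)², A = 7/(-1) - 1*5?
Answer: -867/4 ≈ -216.75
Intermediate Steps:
A = -12 (A = 7*(-1) - 5 = -7 - 5 = -12)
B = ¼ ≈ 0.25000
U(z) = (4 + z)²
U(B)*A = (4 + ¼)²*(-12) = (17/4)²*(-12) = (289/16)*(-12) = -867/4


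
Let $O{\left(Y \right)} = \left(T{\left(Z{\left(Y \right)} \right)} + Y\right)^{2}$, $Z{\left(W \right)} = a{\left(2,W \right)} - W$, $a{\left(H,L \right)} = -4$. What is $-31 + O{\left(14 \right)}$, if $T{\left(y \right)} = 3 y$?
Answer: $1569$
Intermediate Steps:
$Z{\left(W \right)} = -4 - W$
$O{\left(Y \right)} = \left(-12 - 2 Y\right)^{2}$ ($O{\left(Y \right)} = \left(3 \left(-4 - Y\right) + Y\right)^{2} = \left(\left(-12 - 3 Y\right) + Y\right)^{2} = \left(-12 - 2 Y\right)^{2}$)
$-31 + O{\left(14 \right)} = -31 + 4 \left(6 + 14\right)^{2} = -31 + 4 \cdot 20^{2} = -31 + 4 \cdot 400 = -31 + 1600 = 1569$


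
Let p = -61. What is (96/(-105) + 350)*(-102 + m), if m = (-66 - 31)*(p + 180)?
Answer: -28455722/7 ≈ -4.0651e+6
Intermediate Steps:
m = -11543 (m = (-66 - 31)*(-61 + 180) = -97*119 = -11543)
(96/(-105) + 350)*(-102 + m) = (96/(-105) + 350)*(-102 - 11543) = (96*(-1/105) + 350)*(-11645) = (-32/35 + 350)*(-11645) = (12218/35)*(-11645) = -28455722/7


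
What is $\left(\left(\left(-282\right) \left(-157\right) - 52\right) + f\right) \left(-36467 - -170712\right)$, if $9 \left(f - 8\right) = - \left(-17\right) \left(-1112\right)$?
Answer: $\frac{50901139670}{9} \approx 5.6557 \cdot 10^{9}$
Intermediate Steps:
$f = - \frac{18832}{9}$ ($f = 8 + \frac{\left(-1\right) \left(\left(-17\right) \left(-1112\right)\right)}{9} = 8 + \frac{\left(-1\right) 18904}{9} = 8 + \frac{1}{9} \left(-18904\right) = 8 - \frac{18904}{9} = - \frac{18832}{9} \approx -2092.4$)
$\left(\left(\left(-282\right) \left(-157\right) - 52\right) + f\right) \left(-36467 - -170712\right) = \left(\left(\left(-282\right) \left(-157\right) - 52\right) - \frac{18832}{9}\right) \left(-36467 - -170712\right) = \left(\left(44274 - 52\right) - \frac{18832}{9}\right) \left(-36467 + 170712\right) = \left(44222 - \frac{18832}{9}\right) 134245 = \frac{379166}{9} \cdot 134245 = \frac{50901139670}{9}$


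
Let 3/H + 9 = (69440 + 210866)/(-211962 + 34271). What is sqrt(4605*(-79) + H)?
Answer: 12*I*sqrt(356985665037577)/375905 ≈ 603.15*I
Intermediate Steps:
H = -533073/1879525 (H = 3/(-9 + (69440 + 210866)/(-211962 + 34271)) = 3/(-9 + 280306/(-177691)) = 3/(-9 + 280306*(-1/177691)) = 3/(-9 - 280306/177691) = 3/(-1879525/177691) = 3*(-177691/1879525) = -533073/1879525 ≈ -0.28362)
sqrt(4605*(-79) + H) = sqrt(4605*(-79) - 533073/1879525) = sqrt(-363795 - 533073/1879525) = sqrt(-683762330448/1879525) = 12*I*sqrt(356985665037577)/375905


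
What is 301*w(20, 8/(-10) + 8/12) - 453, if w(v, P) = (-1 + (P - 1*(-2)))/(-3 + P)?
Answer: -25204/47 ≈ -536.25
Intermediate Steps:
w(v, P) = (1 + P)/(-3 + P) (w(v, P) = (-1 + (P + 2))/(-3 + P) = (-1 + (2 + P))/(-3 + P) = (1 + P)/(-3 + P))
301*w(20, 8/(-10) + 8/12) - 453 = 301*((1 + (8/(-10) + 8/12))/(-3 + (8/(-10) + 8/12))) - 453 = 301*((1 + (8*(-⅒) + 8*(1/12)))/(-3 + (8*(-⅒) + 8*(1/12)))) - 453 = 301*((1 + (-⅘ + ⅔))/(-3 + (-⅘ + ⅔))) - 453 = 301*((1 - 2/15)/(-3 - 2/15)) - 453 = 301*((13/15)/(-47/15)) - 453 = 301*(-15/47*13/15) - 453 = 301*(-13/47) - 453 = -3913/47 - 453 = -25204/47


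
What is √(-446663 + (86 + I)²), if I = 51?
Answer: I*√427894 ≈ 654.14*I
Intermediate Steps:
√(-446663 + (86 + I)²) = √(-446663 + (86 + 51)²) = √(-446663 + 137²) = √(-446663 + 18769) = √(-427894) = I*√427894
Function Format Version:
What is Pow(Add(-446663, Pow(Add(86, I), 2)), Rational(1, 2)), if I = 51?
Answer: Mul(I, Pow(427894, Rational(1, 2))) ≈ Mul(654.14, I)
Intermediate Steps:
Pow(Add(-446663, Pow(Add(86, I), 2)), Rational(1, 2)) = Pow(Add(-446663, Pow(Add(86, 51), 2)), Rational(1, 2)) = Pow(Add(-446663, Pow(137, 2)), Rational(1, 2)) = Pow(Add(-446663, 18769), Rational(1, 2)) = Pow(-427894, Rational(1, 2)) = Mul(I, Pow(427894, Rational(1, 2)))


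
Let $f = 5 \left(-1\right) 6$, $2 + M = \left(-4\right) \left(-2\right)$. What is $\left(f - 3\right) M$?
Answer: $-198$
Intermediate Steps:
$M = 6$ ($M = -2 - -8 = -2 + 8 = 6$)
$f = -30$ ($f = \left(-5\right) 6 = -30$)
$\left(f - 3\right) M = \left(-30 - 3\right) 6 = \left(-33\right) 6 = -198$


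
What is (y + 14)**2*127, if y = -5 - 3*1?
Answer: 4572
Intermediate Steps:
y = -8 (y = -5 - 3 = -8)
(y + 14)**2*127 = (-8 + 14)**2*127 = 6**2*127 = 36*127 = 4572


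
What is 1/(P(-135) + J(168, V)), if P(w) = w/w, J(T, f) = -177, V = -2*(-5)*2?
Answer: -1/176 ≈ -0.0056818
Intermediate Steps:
V = 20 (V = 10*2 = 20)
P(w) = 1
1/(P(-135) + J(168, V)) = 1/(1 - 177) = 1/(-176) = -1/176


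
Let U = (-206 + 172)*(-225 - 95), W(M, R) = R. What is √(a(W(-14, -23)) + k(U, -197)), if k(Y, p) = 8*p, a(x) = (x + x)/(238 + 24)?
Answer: I*√27048749/131 ≈ 39.701*I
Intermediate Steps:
U = 10880 (U = -34*(-320) = 10880)
a(x) = x/131 (a(x) = (2*x)/262 = (2*x)*(1/262) = x/131)
√(a(W(-14, -23)) + k(U, -197)) = √((1/131)*(-23) + 8*(-197)) = √(-23/131 - 1576) = √(-206479/131) = I*√27048749/131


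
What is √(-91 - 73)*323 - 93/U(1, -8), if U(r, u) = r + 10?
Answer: -93/11 + 646*I*√41 ≈ -8.4545 + 4136.4*I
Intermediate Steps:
U(r, u) = 10 + r
√(-91 - 73)*323 - 93/U(1, -8) = √(-91 - 73)*323 - 93/(10 + 1) = √(-164)*323 - 93/11 = (2*I*√41)*323 - 93*1/11 = 646*I*√41 - 93/11 = -93/11 + 646*I*√41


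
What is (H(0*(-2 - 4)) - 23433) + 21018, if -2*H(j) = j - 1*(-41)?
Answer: -4871/2 ≈ -2435.5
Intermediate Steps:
H(j) = -41/2 - j/2 (H(j) = -(j - 1*(-41))/2 = -(j + 41)/2 = -(41 + j)/2 = -41/2 - j/2)
(H(0*(-2 - 4)) - 23433) + 21018 = ((-41/2 - 0*(-2 - 4)) - 23433) + 21018 = ((-41/2 - 0*(-6)) - 23433) + 21018 = ((-41/2 - ½*0) - 23433) + 21018 = ((-41/2 + 0) - 23433) + 21018 = (-41/2 - 23433) + 21018 = -46907/2 + 21018 = -4871/2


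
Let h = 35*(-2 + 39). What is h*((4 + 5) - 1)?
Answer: 10360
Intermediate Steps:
h = 1295 (h = 35*37 = 1295)
h*((4 + 5) - 1) = 1295*((4 + 5) - 1) = 1295*(9 - 1) = 1295*8 = 10360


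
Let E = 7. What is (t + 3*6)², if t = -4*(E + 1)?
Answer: 196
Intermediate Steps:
t = -32 (t = -4*(7 + 1) = -4*8 = -32)
(t + 3*6)² = (-32 + 3*6)² = (-32 + 18)² = (-14)² = 196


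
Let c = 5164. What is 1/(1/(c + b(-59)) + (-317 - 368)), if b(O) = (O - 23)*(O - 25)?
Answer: -12052/8255619 ≈ -0.0014599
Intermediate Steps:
b(O) = (-25 + O)*(-23 + O) (b(O) = (-23 + O)*(-25 + O) = (-25 + O)*(-23 + O))
1/(1/(c + b(-59)) + (-317 - 368)) = 1/(1/(5164 + (575 + (-59)**2 - 48*(-59))) + (-317 - 368)) = 1/(1/(5164 + (575 + 3481 + 2832)) - 685) = 1/(1/(5164 + 6888) - 685) = 1/(1/12052 - 685) = 1/(-8255619/12052) = -12052/8255619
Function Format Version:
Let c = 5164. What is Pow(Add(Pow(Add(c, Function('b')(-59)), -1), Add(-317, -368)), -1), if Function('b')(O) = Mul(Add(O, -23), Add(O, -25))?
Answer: Rational(-12052, 8255619) ≈ -0.0014599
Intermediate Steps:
Function('b')(O) = Mul(Add(-25, O), Add(-23, O)) (Function('b')(O) = Mul(Add(-23, O), Add(-25, O)) = Mul(Add(-25, O), Add(-23, O)))
Pow(Add(Pow(Add(c, Function('b')(-59)), -1), Add(-317, -368)), -1) = Pow(Add(Pow(Add(5164, Add(575, Pow(-59, 2), Mul(-48, -59))), -1), Add(-317, -368)), -1) = Pow(Add(Pow(Add(5164, Add(575, 3481, 2832)), -1), -685), -1) = Pow(Add(Pow(Add(5164, 6888), -1), -685), -1) = Pow(Add(Pow(12052, -1), -685), -1) = Pow(Add(Rational(1, 12052), -685), -1) = Pow(Rational(-8255619, 12052), -1) = Rational(-12052, 8255619)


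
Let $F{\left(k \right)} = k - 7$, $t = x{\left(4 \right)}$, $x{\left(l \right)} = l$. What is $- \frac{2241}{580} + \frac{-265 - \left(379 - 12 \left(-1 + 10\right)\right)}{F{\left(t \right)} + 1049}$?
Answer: $- \frac{1327483}{303340} \approx -4.3762$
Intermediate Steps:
$t = 4$
$F{\left(k \right)} = -7 + k$ ($F{\left(k \right)} = k - 7 = -7 + k$)
$- \frac{2241}{580} + \frac{-265 - \left(379 - 12 \left(-1 + 10\right)\right)}{F{\left(t \right)} + 1049} = - \frac{2241}{580} + \frac{-265 - \left(379 - 12 \left(-1 + 10\right)\right)}{\left(-7 + 4\right) + 1049} = \left(-2241\right) \frac{1}{580} + \frac{-265 + \left(-379 + 12 \cdot 9\right)}{-3 + 1049} = - \frac{2241}{580} + \frac{-265 + \left(-379 + 108\right)}{1046} = - \frac{2241}{580} + \left(-265 - 271\right) \frac{1}{1046} = - \frac{2241}{580} - \frac{268}{523} = - \frac{1327483}{303340}$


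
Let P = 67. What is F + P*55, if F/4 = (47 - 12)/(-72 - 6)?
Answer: 143645/39 ≈ 3683.2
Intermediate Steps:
F = -70/39 (F = 4*((47 - 12)/(-72 - 6)) = 4*(35/(-78)) = 4*(35*(-1/78)) = 4*(-35/78) = -70/39 ≈ -1.7949)
F + P*55 = -70/39 + 67*55 = -70/39 + 3685 = 143645/39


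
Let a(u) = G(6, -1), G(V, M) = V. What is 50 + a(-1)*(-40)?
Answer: -190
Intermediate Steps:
a(u) = 6
50 + a(-1)*(-40) = 50 + 6*(-40) = 50 - 240 = -190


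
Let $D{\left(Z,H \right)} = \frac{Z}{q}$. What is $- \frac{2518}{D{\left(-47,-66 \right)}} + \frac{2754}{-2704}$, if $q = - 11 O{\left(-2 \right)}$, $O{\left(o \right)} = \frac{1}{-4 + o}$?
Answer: $\frac{18529691}{190632} \approx 97.201$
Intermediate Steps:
$q = \frac{11}{6}$ ($q = - \frac{11}{-4 - 2} = - \frac{11}{-6} = \left(-11\right) \left(- \frac{1}{6}\right) = \frac{11}{6} \approx 1.8333$)
$D{\left(Z,H \right)} = \frac{6 Z}{11}$ ($D{\left(Z,H \right)} = \frac{Z}{\frac{11}{6}} = Z \frac{6}{11} = \frac{6 Z}{11}$)
$- \frac{2518}{D{\left(-47,-66 \right)}} + \frac{2754}{-2704} = - \frac{2518}{\frac{6}{11} \left(-47\right)} + \frac{2754}{-2704} = - \frac{2518}{- \frac{282}{11}} + 2754 \left(- \frac{1}{2704}\right) = \left(-2518\right) \left(- \frac{11}{282}\right) - \frac{1377}{1352} = \frac{13849}{141} - \frac{1377}{1352} = \frac{18529691}{190632}$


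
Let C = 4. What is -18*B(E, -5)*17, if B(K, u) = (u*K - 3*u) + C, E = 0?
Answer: -5814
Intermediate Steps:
B(K, u) = 4 - 3*u + K*u (B(K, u) = (u*K - 3*u) + 4 = (K*u - 3*u) + 4 = (-3*u + K*u) + 4 = 4 - 3*u + K*u)
-18*B(E, -5)*17 = -18*(4 - 3*(-5) + 0*(-5))*17 = -18*(4 + 15 + 0)*17 = -18*19*17 = -342*17 = -5814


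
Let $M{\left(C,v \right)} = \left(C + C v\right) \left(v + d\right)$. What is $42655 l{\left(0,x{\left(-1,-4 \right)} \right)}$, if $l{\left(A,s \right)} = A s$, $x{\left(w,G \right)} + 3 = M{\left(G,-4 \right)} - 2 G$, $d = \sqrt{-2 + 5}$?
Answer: $0$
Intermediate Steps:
$d = \sqrt{3} \approx 1.732$
$M{\left(C,v \right)} = \left(C + C v\right) \left(v + \sqrt{3}\right)$
$x{\left(w,G \right)} = -3 - 2 G + G \left(12 - 3 \sqrt{3}\right)$ ($x{\left(w,G \right)} = -3 - \left(2 G - G \left(-4 + \sqrt{3} + \left(-4\right)^{2} - 4 \sqrt{3}\right)\right) = -3 - \left(2 G - G \left(-4 + \sqrt{3} + 16 - 4 \sqrt{3}\right)\right) = -3 - \left(2 G - G \left(12 - 3 \sqrt{3}\right)\right) = -3 - 2 G + G \left(12 - 3 \sqrt{3}\right)$)
$42655 l{\left(0,x{\left(-1,-4 \right)} \right)} = 42655 \cdot 0 \left(-3 + 10 \left(-4\right) - - 12 \sqrt{3}\right) = 42655 \cdot 0 \left(-3 - 40 + 12 \sqrt{3}\right) = 42655 \cdot 0 \left(-43 + 12 \sqrt{3}\right) = 42655 \cdot 0 = 0$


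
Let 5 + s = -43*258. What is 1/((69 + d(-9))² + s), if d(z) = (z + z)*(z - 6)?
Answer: 1/103822 ≈ 9.6319e-6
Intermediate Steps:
d(z) = 2*z*(-6 + z) (d(z) = (2*z)*(-6 + z) = 2*z*(-6 + z))
s = -11099 (s = -5 - 43*258 = -5 - 11094 = -11099)
1/((69 + d(-9))² + s) = 1/((69 + 2*(-9)*(-6 - 9))² - 11099) = 1/((69 + 2*(-9)*(-15))² - 11099) = 1/((69 + 270)² - 11099) = 1/(339² - 11099) = 1/(114921 - 11099) = 1/103822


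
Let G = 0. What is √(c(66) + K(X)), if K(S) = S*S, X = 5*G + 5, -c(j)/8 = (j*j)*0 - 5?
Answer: √65 ≈ 8.0623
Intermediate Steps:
c(j) = 40 (c(j) = -8*((j*j)*0 - 5) = -8*(j²*0 - 5) = -8*(0 - 5) = -8*(-5) = 40)
X = 5 (X = 5*0 + 5 = 0 + 5 = 5)
K(S) = S²
√(c(66) + K(X)) = √(40 + 5²) = √(40 + 25) = √65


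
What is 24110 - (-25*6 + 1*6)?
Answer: 24254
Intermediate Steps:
24110 - (-25*6 + 1*6) = 24110 - (-150 + 6) = 24110 - 1*(-144) = 24110 + 144 = 24254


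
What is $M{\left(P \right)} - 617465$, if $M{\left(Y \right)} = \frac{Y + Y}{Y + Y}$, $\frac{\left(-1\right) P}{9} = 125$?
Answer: $-617464$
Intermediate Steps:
$P = -1125$ ($P = \left(-9\right) 125 = -1125$)
$M{\left(Y \right)} = 1$ ($M{\left(Y \right)} = \frac{2 Y}{2 Y} = 2 Y \frac{1}{2 Y} = 1$)
$M{\left(P \right)} - 617465 = 1 - 617465 = -617464$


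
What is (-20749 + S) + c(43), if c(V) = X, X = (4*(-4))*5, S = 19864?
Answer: -965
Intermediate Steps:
X = -80 (X = -16*5 = -80)
c(V) = -80
(-20749 + S) + c(43) = (-20749 + 19864) - 80 = -885 - 80 = -965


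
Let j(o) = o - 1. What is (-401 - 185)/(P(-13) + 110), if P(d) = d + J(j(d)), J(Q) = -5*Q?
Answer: -586/167 ≈ -3.5090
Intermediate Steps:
j(o) = -1 + o
P(d) = 5 - 4*d (P(d) = d - 5*(-1 + d) = d + (5 - 5*d) = 5 - 4*d)
(-401 - 185)/(P(-13) + 110) = (-401 - 185)/((5 - 4*(-13)) + 110) = -586/((5 + 52) + 110) = -586/(57 + 110) = -586/167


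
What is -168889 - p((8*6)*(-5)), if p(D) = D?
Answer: -168649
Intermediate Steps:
-168889 - p((8*6)*(-5)) = -168889 - 8*6*(-5) = -168889 - 48*(-5) = -168889 - 1*(-240) = -168889 + 240 = -168649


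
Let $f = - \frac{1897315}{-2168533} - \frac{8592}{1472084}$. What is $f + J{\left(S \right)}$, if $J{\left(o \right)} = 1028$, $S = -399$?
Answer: $\frac{821105116077135}{798065683193} \approx 1028.9$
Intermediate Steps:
$f = \frac{693593754731}{798065683193}$ ($f = \left(-1897315\right) \left(- \frac{1}{2168533}\right) - \frac{2148}{368021} = \frac{1897315}{2168533} - \frac{2148}{368021} = \frac{693593754731}{798065683193} \approx 0.86909$)
$f + J{\left(S \right)} = \frac{693593754731}{798065683193} + 1028 = \frac{821105116077135}{798065683193}$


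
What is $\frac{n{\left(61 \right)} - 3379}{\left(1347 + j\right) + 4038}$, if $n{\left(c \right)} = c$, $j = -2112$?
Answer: $- \frac{1106}{1091} \approx -1.0137$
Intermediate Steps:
$\frac{n{\left(61 \right)} - 3379}{\left(1347 + j\right) + 4038} = \frac{61 - 3379}{\left(1347 - 2112\right) + 4038} = - \frac{3318}{-765 + 4038} = - \frac{3318}{3273} = \left(-3318\right) \frac{1}{3273} = - \frac{1106}{1091}$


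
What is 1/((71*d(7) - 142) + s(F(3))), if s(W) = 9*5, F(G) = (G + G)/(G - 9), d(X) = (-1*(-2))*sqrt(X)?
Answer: 97/131739 + 142*sqrt(7)/131739 ≈ 0.0035881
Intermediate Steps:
d(X) = 2*sqrt(X)
F(G) = 2*G/(-9 + G) (F(G) = (2*G)/(-9 + G) = 2*G/(-9 + G))
s(W) = 45
1/((71*d(7) - 142) + s(F(3))) = 1/((71*(2*sqrt(7)) - 142) + 45) = 1/((142*sqrt(7) - 142) + 45) = 1/((-142 + 142*sqrt(7)) + 45) = 1/(-97 + 142*sqrt(7))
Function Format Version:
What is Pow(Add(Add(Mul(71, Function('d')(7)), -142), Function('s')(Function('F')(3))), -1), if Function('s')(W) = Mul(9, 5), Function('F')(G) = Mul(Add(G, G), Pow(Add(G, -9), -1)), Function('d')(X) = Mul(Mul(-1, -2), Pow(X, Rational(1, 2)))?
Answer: Add(Rational(97, 131739), Mul(Rational(142, 131739), Pow(7, Rational(1, 2)))) ≈ 0.0035881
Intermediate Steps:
Function('d')(X) = Mul(2, Pow(X, Rational(1, 2)))
Function('F')(G) = Mul(2, G, Pow(Add(-9, G), -1)) (Function('F')(G) = Mul(Mul(2, G), Pow(Add(-9, G), -1)) = Mul(2, G, Pow(Add(-9, G), -1)))
Function('s')(W) = 45
Pow(Add(Add(Mul(71, Function('d')(7)), -142), Function('s')(Function('F')(3))), -1) = Pow(Add(Add(Mul(71, Mul(2, Pow(7, Rational(1, 2)))), -142), 45), -1) = Pow(Add(Add(Mul(142, Pow(7, Rational(1, 2))), -142), 45), -1) = Pow(Add(Add(-142, Mul(142, Pow(7, Rational(1, 2)))), 45), -1) = Pow(Add(-97, Mul(142, Pow(7, Rational(1, 2)))), -1)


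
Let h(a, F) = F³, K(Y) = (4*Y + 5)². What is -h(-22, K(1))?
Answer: -531441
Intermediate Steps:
K(Y) = (5 + 4*Y)²
-h(-22, K(1)) = -((5 + 4*1)²)³ = -((5 + 4)²)³ = -(9²)³ = -1*81³ = -1*531441 = -531441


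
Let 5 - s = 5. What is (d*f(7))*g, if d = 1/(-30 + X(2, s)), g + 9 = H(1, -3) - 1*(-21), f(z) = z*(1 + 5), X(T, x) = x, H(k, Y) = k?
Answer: -91/5 ≈ -18.200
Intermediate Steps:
s = 0 (s = 5 - 1*5 = 5 - 5 = 0)
f(z) = 6*z (f(z) = z*6 = 6*z)
g = 13 (g = -9 + (1 - 1*(-21)) = -9 + (1 + 21) = -9 + 22 = 13)
d = -1/30 (d = 1/(-30 + 0) = 1/(-30) = -1/30 ≈ -0.033333)
(d*f(7))*g = -7/5*13 = -91/5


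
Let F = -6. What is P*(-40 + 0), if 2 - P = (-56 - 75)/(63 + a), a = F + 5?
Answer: -5100/31 ≈ -164.52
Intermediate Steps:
a = -1 (a = -6 + 5 = -1)
P = 255/62 (P = 2 - (-56 - 75)/(63 - 1) = 2 - (-131)/62 = 2 - 1*(-131/62) = 2 + 131/62 = 255/62 ≈ 4.1129)
P*(-40 + 0) = 255*(-40 + 0)/62 = (255/62)*(-40) = -5100/31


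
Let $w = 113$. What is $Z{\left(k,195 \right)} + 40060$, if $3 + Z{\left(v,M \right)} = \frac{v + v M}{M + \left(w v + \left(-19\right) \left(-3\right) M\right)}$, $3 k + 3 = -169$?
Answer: $\frac{290276223}{7247} \approx 40055.0$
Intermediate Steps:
$k = - \frac{172}{3}$ ($k = -1 + \frac{1}{3} \left(-169\right) = -1 - \frac{169}{3} = - \frac{172}{3} \approx -57.333$)
$Z{\left(v,M \right)} = -3 + \frac{v + M v}{58 M + 113 v}$ ($Z{\left(v,M \right)} = -3 + \frac{v + v M}{M + \left(113 v + \left(-19\right) \left(-3\right) M\right)} = -3 + \frac{v + M v}{M + \left(113 v + 57 M\right)} = -3 + \frac{v + M v}{M + \left(57 M + 113 v\right)} = -3 + \frac{v + M v}{58 M + 113 v}$)
$Z{\left(k,195 \right)} + 40060 = \frac{\left(-338\right) \left(- \frac{172}{3}\right) - 33930 + 195 \left(- \frac{172}{3}\right)}{58 \cdot 195 + 113 \left(- \frac{172}{3}\right)} + 40060 = \frac{\frac{58136}{3} - 33930 - 11180}{11310 - \frac{19436}{3}} + 40060 = \frac{1}{\frac{14494}{3}} \left(- \frac{77194}{3}\right) + 40060 = \frac{3}{14494} \left(- \frac{77194}{3}\right) + 40060 = - \frac{38597}{7247} + 40060 = \frac{290276223}{7247}$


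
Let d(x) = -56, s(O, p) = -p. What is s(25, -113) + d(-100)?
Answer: 57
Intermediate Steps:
s(25, -113) + d(-100) = -1*(-113) - 56 = 113 - 56 = 57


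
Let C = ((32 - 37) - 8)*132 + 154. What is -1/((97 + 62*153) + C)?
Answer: -1/8021 ≈ -0.00012467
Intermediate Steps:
C = -1562 (C = (-5 - 8)*132 + 154 = -13*132 + 154 = -1716 + 154 = -1562)
-1/((97 + 62*153) + C) = -1/((97 + 62*153) - 1562) = -1/((97 + 9486) - 1562) = -1/(9583 - 1562) = -1/8021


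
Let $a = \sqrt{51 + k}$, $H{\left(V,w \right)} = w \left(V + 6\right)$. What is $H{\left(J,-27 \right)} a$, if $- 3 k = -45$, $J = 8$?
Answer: $- 378 \sqrt{66} \approx -3070.9$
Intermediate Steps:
$k = 15$ ($k = \left(- \frac{1}{3}\right) \left(-45\right) = 15$)
$H{\left(V,w \right)} = w \left(6 + V\right)$
$a = \sqrt{66}$ ($a = \sqrt{51 + 15} = \sqrt{66} \approx 8.124$)
$H{\left(J,-27 \right)} a = - 27 \left(6 + 8\right) \sqrt{66} = \left(-27\right) 14 \sqrt{66} = - 378 \sqrt{66}$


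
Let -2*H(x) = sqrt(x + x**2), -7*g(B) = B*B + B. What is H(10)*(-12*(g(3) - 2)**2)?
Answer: 4056*sqrt(110)/49 ≈ 868.16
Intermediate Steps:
g(B) = -B/7 - B**2/7 (g(B) = -(B*B + B)/7 = -(B**2 + B)/7 = -(B + B**2)/7 = -B/7 - B**2/7)
H(x) = -sqrt(x + x**2)/2
H(10)*(-12*(g(3) - 2)**2) = (-sqrt(10)*sqrt(1 + 10)/2)*(-12*(-1/7*3*(1 + 3) - 2)**2) = (-sqrt(110)/2)*(-12*(-1/7*3*4 - 2)**2) = (-sqrt(110)/2)*(-12*(-12/7 - 2)**2) = (-sqrt(110)/2)*(-12*(-26/7)**2) = (-sqrt(110)/2)*(-12*676/49) = -sqrt(110)/2*(-8112/49) = 4056*sqrt(110)/49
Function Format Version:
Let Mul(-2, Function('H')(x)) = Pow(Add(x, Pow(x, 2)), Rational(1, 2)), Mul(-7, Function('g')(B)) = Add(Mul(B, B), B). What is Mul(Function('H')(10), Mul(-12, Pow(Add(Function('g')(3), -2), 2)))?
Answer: Mul(Rational(4056, 49), Pow(110, Rational(1, 2))) ≈ 868.16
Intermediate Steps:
Function('g')(B) = Add(Mul(Rational(-1, 7), B), Mul(Rational(-1, 7), Pow(B, 2))) (Function('g')(B) = Mul(Rational(-1, 7), Add(Mul(B, B), B)) = Mul(Rational(-1, 7), Add(Pow(B, 2), B)) = Mul(Rational(-1, 7), Add(B, Pow(B, 2))) = Add(Mul(Rational(-1, 7), B), Mul(Rational(-1, 7), Pow(B, 2))))
Function('H')(x) = Mul(Rational(-1, 2), Pow(Add(x, Pow(x, 2)), Rational(1, 2)))
Mul(Function('H')(10), Mul(-12, Pow(Add(Function('g')(3), -2), 2))) = Mul(Mul(Rational(-1, 2), Pow(Mul(10, Add(1, 10)), Rational(1, 2))), Mul(-12, Pow(Add(Mul(Rational(-1, 7), 3, Add(1, 3)), -2), 2))) = Mul(Mul(Rational(-1, 2), Pow(Mul(10, 11), Rational(1, 2))), Mul(-12, Pow(Add(Mul(Rational(-1, 7), 3, 4), -2), 2))) = Mul(Mul(Rational(-1, 2), Pow(110, Rational(1, 2))), Mul(-12, Pow(Add(Rational(-12, 7), -2), 2))) = Mul(Mul(Rational(-1, 2), Pow(110, Rational(1, 2))), Mul(-12, Pow(Rational(-26, 7), 2))) = Mul(Mul(Rational(-1, 2), Pow(110, Rational(1, 2))), Mul(-12, Rational(676, 49))) = Mul(Mul(Rational(-1, 2), Pow(110, Rational(1, 2))), Rational(-8112, 49)) = Mul(Rational(4056, 49), Pow(110, Rational(1, 2)))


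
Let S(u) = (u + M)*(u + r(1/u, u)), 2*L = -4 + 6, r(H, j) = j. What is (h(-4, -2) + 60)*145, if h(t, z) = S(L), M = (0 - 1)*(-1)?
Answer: 9280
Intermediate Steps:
L = 1 (L = (-4 + 6)/2 = (1/2)*2 = 1)
M = 1 (M = -1*(-1) = 1)
S(u) = 2*u*(1 + u) (S(u) = (u + 1)*(u + u) = (1 + u)*(2*u) = 2*u*(1 + u))
h(t, z) = 4 (h(t, z) = 2*1*(1 + 1) = 2*1*2 = 4)
(h(-4, -2) + 60)*145 = (4 + 60)*145 = 64*145 = 9280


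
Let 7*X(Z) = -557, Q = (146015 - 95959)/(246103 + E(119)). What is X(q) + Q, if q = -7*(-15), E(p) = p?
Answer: -68397631/861777 ≈ -79.368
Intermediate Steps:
q = 105
Q = 25028/123111 (Q = (146015 - 95959)/(246103 + 119) = 50056/246222 = 50056*(1/246222) = 25028/123111 ≈ 0.20330)
X(Z) = -557/7 (X(Z) = (1/7)*(-557) = -557/7)
X(q) + Q = -557/7 + 25028/123111 = -68397631/861777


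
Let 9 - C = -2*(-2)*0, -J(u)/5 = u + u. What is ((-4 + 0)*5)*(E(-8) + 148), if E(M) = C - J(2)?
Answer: -3540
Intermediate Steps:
J(u) = -10*u (J(u) = -5*(u + u) = -10*u)
C = 9 (C = 9 - (-2*(-2))*0 = 9 - 4*0 = 9 - 1*0 = 9 + 0 = 9)
E(M) = 29 (E(M) = 9 - (-10)*2 = 9 - 1*(-20) = 9 + 20 = 29)
((-4 + 0)*5)*(E(-8) + 148) = ((-4 + 0)*5)*(29 + 148) = -4*5*177 = -20*177 = -3540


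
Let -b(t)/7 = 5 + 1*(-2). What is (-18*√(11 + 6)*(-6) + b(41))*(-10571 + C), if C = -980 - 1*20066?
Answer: 663957 - 3414636*√17 ≈ -1.3415e+7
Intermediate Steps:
b(t) = -21 (b(t) = -7*(5 + 1*(-2)) = -7*(5 - 2) = -7*3 = -21)
C = -21046 (C = -980 - 20066 = -21046)
(-18*√(11 + 6)*(-6) + b(41))*(-10571 + C) = (-18*√(11 + 6)*(-6) - 21)*(-10571 - 21046) = (-18*√17*(-6) - 21)*(-31617) = (108*√17 - 21)*(-31617) = (-21 + 108*√17)*(-31617) = 663957 - 3414636*√17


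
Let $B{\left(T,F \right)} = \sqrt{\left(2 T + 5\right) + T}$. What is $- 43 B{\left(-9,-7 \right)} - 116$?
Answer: $-116 - 43 i \sqrt{22} \approx -116.0 - 201.69 i$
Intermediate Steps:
$B{\left(T,F \right)} = \sqrt{5 + 3 T}$ ($B{\left(T,F \right)} = \sqrt{\left(5 + 2 T\right) + T} = \sqrt{5 + 3 T}$)
$- 43 B{\left(-9,-7 \right)} - 116 = - 43 \sqrt{5 + 3 \left(-9\right)} - 116 = - 43 \sqrt{5 - 27} - 116 = - 43 \sqrt{-22} - 116 = - 43 i \sqrt{22} - 116 = -116 - 43 i \sqrt{22}$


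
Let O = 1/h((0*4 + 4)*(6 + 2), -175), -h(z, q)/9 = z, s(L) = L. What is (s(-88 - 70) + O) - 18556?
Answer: -5389633/288 ≈ -18714.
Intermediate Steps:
h(z, q) = -9*z
O = -1/288 (O = 1/(-9*(0*4 + 4)*(6 + 2)) = 1/(-9*(0 + 4)*8) = 1/(-36*8) = 1/(-9*32) = 1/(-288) = -1/288 ≈ -0.0034722)
(s(-88 - 70) + O) - 18556 = ((-88 - 70) - 1/288) - 18556 = (-158 - 1/288) - 18556 = -45505/288 - 18556 = -5389633/288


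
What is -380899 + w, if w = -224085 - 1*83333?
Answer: -688317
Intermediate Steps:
w = -307418 (w = -224085 - 83333 = -307418)
-380899 + w = -380899 - 307418 = -688317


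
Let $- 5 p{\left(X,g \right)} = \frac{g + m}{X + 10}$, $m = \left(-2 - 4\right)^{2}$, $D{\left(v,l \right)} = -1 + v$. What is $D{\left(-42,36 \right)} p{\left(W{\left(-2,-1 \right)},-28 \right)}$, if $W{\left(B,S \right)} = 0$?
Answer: $\frac{172}{25} \approx 6.88$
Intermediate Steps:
$m = 36$ ($m = \left(-6\right)^{2} = 36$)
$p{\left(X,g \right)} = - \frac{36 + g}{5 \left(10 + X\right)}$ ($p{\left(X,g \right)} = - \frac{\left(g + 36\right) \frac{1}{X + 10}}{5} = - \frac{\left(36 + g\right) \frac{1}{10 + X}}{5} = - \frac{\frac{1}{10 + X} \left(36 + g\right)}{5} = - \frac{36 + g}{5 \left(10 + X\right)}$)
$D{\left(-42,36 \right)} p{\left(W{\left(-2,-1 \right)},-28 \right)} = \left(-1 - 42\right) \frac{-36 - -28}{5 \left(10 + 0\right)} = - 43 \frac{-36 + 28}{5 \cdot 10} = - 43 \cdot \frac{1}{5} \cdot \frac{1}{10} \left(-8\right) = \left(-43\right) \left(- \frac{4}{25}\right) = \frac{172}{25}$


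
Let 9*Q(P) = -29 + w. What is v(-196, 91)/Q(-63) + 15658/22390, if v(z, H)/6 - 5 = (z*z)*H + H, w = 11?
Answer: -117411540091/11195 ≈ -1.0488e+7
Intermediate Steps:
v(z, H) = 30 + 6*H + 6*H*z**2 (v(z, H) = 30 + 6*((z*z)*H + H) = 30 + 6*(z**2*H + H) = 30 + 6*(H*z**2 + H) = 30 + 6*(H + H*z**2) = 30 + (6*H + 6*H*z**2) = 30 + 6*H + 6*H*z**2)
Q(P) = -2 (Q(P) = (-29 + 11)/9 = (1/9)*(-18) = -2)
v(-196, 91)/Q(-63) + 15658/22390 = (30 + 6*91 + 6*91*(-196)**2)/(-2) + 15658/22390 = (30 + 546 + 6*91*38416)*(-1/2) + 15658*(1/22390) = (30 + 546 + 20975136)*(-1/2) + 7829/11195 = 20975712*(-1/2) + 7829/11195 = -10487856 + 7829/11195 = -117411540091/11195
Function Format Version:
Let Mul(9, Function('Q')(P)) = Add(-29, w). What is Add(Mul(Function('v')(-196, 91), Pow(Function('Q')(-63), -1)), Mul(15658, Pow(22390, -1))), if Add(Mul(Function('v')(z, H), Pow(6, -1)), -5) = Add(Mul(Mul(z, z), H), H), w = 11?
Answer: Rational(-117411540091, 11195) ≈ -1.0488e+7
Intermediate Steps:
Function('v')(z, H) = Add(30, Mul(6, H), Mul(6, H, Pow(z, 2))) (Function('v')(z, H) = Add(30, Mul(6, Add(Mul(Mul(z, z), H), H))) = Add(30, Mul(6, Add(Mul(Pow(z, 2), H), H))) = Add(30, Mul(6, Add(Mul(H, Pow(z, 2)), H))) = Add(30, Mul(6, Add(H, Mul(H, Pow(z, 2))))) = Add(30, Add(Mul(6, H), Mul(6, H, Pow(z, 2)))) = Add(30, Mul(6, H), Mul(6, H, Pow(z, 2))))
Function('Q')(P) = -2 (Function('Q')(P) = Mul(Rational(1, 9), Add(-29, 11)) = Mul(Rational(1, 9), -18) = -2)
Add(Mul(Function('v')(-196, 91), Pow(Function('Q')(-63), -1)), Mul(15658, Pow(22390, -1))) = Add(Mul(Add(30, Mul(6, 91), Mul(6, 91, Pow(-196, 2))), Pow(-2, -1)), Mul(15658, Pow(22390, -1))) = Add(Mul(Add(30, 546, Mul(6, 91, 38416)), Rational(-1, 2)), Mul(15658, Rational(1, 22390))) = Add(Mul(Add(30, 546, 20975136), Rational(-1, 2)), Rational(7829, 11195)) = Add(Mul(20975712, Rational(-1, 2)), Rational(7829, 11195)) = Add(-10487856, Rational(7829, 11195)) = Rational(-117411540091, 11195)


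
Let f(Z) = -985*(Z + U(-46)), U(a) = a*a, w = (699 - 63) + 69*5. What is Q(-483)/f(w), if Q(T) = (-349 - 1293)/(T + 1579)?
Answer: 821/1671698660 ≈ 4.9112e-7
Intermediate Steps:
Q(T) = -1642/(1579 + T)
w = 981 (w = 636 + 345 = 981)
U(a) = a²
f(Z) = -2084260 - 985*Z (f(Z) = -985*(Z + (-46)²) = -985*(Z + 2116) = -985*(2116 + Z) = -2084260 - 985*Z)
Q(-483)/f(w) = (-1642/(1579 - 483))/(-2084260 - 985*981) = (-1642/1096)/(-2084260 - 966285) = -1642*1/1096/(-3050545) = -821/548*(-1/3050545) = 821/1671698660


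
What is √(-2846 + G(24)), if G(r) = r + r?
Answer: I*√2798 ≈ 52.896*I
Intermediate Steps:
G(r) = 2*r
√(-2846 + G(24)) = √(-2846 + 2*24) = √(-2846 + 48) = √(-2798) = I*√2798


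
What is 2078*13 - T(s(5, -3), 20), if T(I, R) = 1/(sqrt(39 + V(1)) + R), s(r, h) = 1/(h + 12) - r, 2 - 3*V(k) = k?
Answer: 14614544/541 + sqrt(354)/1082 ≈ 27014.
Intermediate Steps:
V(k) = 2/3 - k/3
s(r, h) = 1/(12 + h) - r
T(I, R) = 1/(R + sqrt(354)/3) (T(I, R) = 1/(sqrt(39 + (2/3 - 1/3*1)) + R) = 1/(sqrt(39 + (2/3 - 1/3)) + R) = 1/(sqrt(39 + 1/3) + R) = 1/(sqrt(118/3) + R) = 1/(sqrt(354)/3 + R) = 1/(R + sqrt(354)/3))
2078*13 - T(s(5, -3), 20) = 2078*13 - 3/(sqrt(354) + 3*20) = 27014 - 3/(sqrt(354) + 60) = 27014 - 3/(60 + sqrt(354))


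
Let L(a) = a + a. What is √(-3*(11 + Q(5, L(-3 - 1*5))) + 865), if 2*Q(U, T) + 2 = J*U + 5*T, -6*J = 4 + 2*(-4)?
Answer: 5*√38 ≈ 30.822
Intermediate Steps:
L(a) = 2*a
J = ⅔ (J = -(4 + 2*(-4))/6 = -(4 - 8)/6 = -⅙*(-4) = ⅔ ≈ 0.66667)
Q(U, T) = -1 + U/3 + 5*T/2 (Q(U, T) = -1 + (2*U/3 + 5*T)/2 = -1 + (5*T + 2*U/3)/2 = -1 + (U/3 + 5*T/2) = -1 + U/3 + 5*T/2)
√(-3*(11 + Q(5, L(-3 - 1*5))) + 865) = √(-3*(11 + (-1 + (⅓)*5 + 5*(2*(-3 - 1*5))/2)) + 865) = √(-3*(11 + (-1 + 5/3 + 5*(2*(-3 - 5))/2)) + 865) = √(-3*(11 + (-1 + 5/3 + 5*(2*(-8))/2)) + 865) = √(-3*(11 + (-1 + 5/3 + (5/2)*(-16))) + 865) = √(-3*(11 + (-1 + 5/3 - 40)) + 865) = √(-3*(11 - 118/3) + 865) = √(-3*(-85/3) + 865) = √(85 + 865) = √950 = 5*√38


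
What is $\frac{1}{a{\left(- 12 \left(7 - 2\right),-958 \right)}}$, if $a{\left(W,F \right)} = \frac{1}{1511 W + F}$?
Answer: $-91618$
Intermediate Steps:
$a{\left(W,F \right)} = \frac{1}{F + 1511 W}$
$\frac{1}{a{\left(- 12 \left(7 - 2\right),-958 \right)}} = \frac{1}{\frac{1}{-958 + 1511 \left(- 12 \left(7 - 2\right)\right)}} = \frac{1}{\frac{1}{-958 + 1511 \left(\left(-12\right) 5\right)}} = \frac{1}{\frac{1}{-958 + 1511 \left(-60\right)}} = \frac{1}{\frac{1}{-958 - 90660}} = \frac{1}{\frac{1}{-91618}} = \frac{1}{- \frac{1}{91618}} = -91618$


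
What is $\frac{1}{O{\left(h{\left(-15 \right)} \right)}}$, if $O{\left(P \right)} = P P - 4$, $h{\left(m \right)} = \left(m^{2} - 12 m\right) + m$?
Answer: $\frac{1}{152096} \approx 6.5748 \cdot 10^{-6}$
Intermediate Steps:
$h{\left(m \right)} = m^{2} - 11 m$
$O{\left(P \right)} = -4 + P^{2}$ ($O{\left(P \right)} = P^{2} - 4 = -4 + P^{2}$)
$\frac{1}{O{\left(h{\left(-15 \right)} \right)}} = \frac{1}{-4 + \left(- 15 \left(-11 - 15\right)\right)^{2}} = \frac{1}{-4 + \left(\left(-15\right) \left(-26\right)\right)^{2}} = \frac{1}{-4 + 390^{2}} = \frac{1}{-4 + 152100} = \frac{1}{152096}$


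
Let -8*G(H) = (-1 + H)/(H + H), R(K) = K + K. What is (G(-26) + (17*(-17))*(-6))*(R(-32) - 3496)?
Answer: -320986065/52 ≈ -6.1728e+6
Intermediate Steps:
R(K) = 2*K
G(H) = -(-1 + H)/(16*H) (G(H) = -(-1 + H)/(8*(H + H)) = -(-1 + H)/(8*(2*H)) = -(-1 + H)*1/(2*H)/8 = -(-1 + H)/(16*H))
(G(-26) + (17*(-17))*(-6))*(R(-32) - 3496) = ((1/16)*(1 - 1*(-26))/(-26) + (17*(-17))*(-6))*(2*(-32) - 3496) = ((1/16)*(-1/26)*(1 + 26) - 289*(-6))*(-64 - 3496) = ((1/16)*(-1/26)*27 + 1734)*(-3560) = (-27/416 + 1734)*(-3560) = (721317/416)*(-3560) = -320986065/52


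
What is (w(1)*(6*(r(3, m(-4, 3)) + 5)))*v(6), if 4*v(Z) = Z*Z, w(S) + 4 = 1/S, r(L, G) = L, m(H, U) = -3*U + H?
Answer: -1296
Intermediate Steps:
m(H, U) = H - 3*U
w(S) = -4 + 1/S
v(Z) = Z**2/4 (v(Z) = (Z*Z)/4 = Z**2/4)
(w(1)*(6*(r(3, m(-4, 3)) + 5)))*v(6) = ((-4 + 1/1)*(6*(3 + 5)))*((1/4)*6**2) = ((-4 + 1)*(6*8))*((1/4)*36) = -3*48*9 = -144*9 = -1296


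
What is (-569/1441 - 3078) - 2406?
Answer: -7903013/1441 ≈ -5484.4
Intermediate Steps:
(-569/1441 - 3078) - 2406 = -4435967/1441 - 2406 = -7903013/1441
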